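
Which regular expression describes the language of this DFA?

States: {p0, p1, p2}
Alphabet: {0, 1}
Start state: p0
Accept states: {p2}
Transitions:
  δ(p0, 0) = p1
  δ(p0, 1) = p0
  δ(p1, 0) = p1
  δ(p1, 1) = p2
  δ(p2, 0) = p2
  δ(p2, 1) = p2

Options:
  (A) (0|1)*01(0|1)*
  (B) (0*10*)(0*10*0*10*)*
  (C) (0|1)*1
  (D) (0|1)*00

Check each option against the DFA on short strings; one disagreement eliminates an option:
  (A) (0|1)*01(0|1)*: agrees with the DFA on every string of length ≤ 6
  (B) (0*10*)(0*10*0*10*)*: on '1' the DFA goes p0 → p0 and rejects (p0 ∉ Accept), but the regex matches it → eliminate
  (C) (0|1)*1: on '1' the DFA goes p0 → p0 and rejects (p0 ∉ Accept), but the regex matches it → eliminate
  (D) (0|1)*00: on '00' the DFA goes p0 → p1 → p1 and rejects (p1 ∉ Accept), but the regex matches it → eliminate
Only (A) is consistent with the DFA.
(A) (0|1)*01(0|1)*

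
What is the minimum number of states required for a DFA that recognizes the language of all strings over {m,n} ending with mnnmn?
By Myhill–Nerode, count the distinguishable equivalence classes: 6 classes — one per longest suffix of the input that is a prefix of 'mnnmn' (lengths 0 through 5); only the length-5 class is accepting.
6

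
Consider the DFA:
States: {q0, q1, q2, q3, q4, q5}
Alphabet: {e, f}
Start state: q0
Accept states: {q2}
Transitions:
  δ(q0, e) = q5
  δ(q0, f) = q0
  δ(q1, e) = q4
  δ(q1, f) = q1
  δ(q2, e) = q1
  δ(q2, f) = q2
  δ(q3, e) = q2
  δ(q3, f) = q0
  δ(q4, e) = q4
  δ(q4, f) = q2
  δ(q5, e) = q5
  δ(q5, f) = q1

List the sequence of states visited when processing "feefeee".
read 'f': q0 → q0
  read 'e': q0 → q5
  read 'e': q5 → q5
  read 'f': q5 → q1
  read 'e': q1 → q4
  read 'e': q4 → q4
  read 'e': q4 → q4
q0 -> q0 -> q5 -> q5 -> q1 -> q4 -> q4 -> q4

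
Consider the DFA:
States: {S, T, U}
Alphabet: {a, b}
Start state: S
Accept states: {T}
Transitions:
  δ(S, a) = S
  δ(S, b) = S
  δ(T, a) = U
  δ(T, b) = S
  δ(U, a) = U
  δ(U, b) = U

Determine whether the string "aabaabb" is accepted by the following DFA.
Processing string "aabaabb":
  S --a--> S
  S --a--> S
  S --b--> S
  S --a--> S
  S --a--> S
  S --b--> S
  S --b--> S
Final state: S
Accept states: {T}
No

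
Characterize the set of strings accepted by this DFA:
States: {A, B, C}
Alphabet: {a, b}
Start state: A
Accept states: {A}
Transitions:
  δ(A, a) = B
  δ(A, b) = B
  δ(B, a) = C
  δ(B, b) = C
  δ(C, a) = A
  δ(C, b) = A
Testing a few strings:
  'bab' → accept
  'a' → reject
  'b' → reject
  'aaa' → accept
State roles: A=length ≡ 0 (mod 3); B=length ≡ 1 (mod 3); C=length ≡ 2 (mod 3)
All strings over {a,b} whose length is a multiple of 3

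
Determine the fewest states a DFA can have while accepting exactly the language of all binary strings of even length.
By Myhill–Nerode, count the distinguishable equivalence classes: two classes — parity of the length.
2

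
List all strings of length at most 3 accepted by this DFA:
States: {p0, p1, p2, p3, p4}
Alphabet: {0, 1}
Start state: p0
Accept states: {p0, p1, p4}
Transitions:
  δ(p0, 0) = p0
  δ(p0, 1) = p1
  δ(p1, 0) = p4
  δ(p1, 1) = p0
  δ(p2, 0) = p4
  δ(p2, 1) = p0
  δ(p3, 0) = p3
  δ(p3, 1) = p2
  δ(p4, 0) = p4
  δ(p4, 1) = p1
ε, 0, 1, 00, 01, 10, 11, 000, 001, 010, 011, 100, 101, 110, 111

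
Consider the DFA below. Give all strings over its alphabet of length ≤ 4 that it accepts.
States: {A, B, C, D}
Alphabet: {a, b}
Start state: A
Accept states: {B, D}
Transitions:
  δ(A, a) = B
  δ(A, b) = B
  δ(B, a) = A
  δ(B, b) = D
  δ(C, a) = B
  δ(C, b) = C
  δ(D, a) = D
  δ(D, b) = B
a, b, ab, bb, aaa, aab, aba, abb, baa, bab, bba, bbb, aaab, aabb, abaa, abab, abbb, baab, babb, bbaa, bbab, bbbb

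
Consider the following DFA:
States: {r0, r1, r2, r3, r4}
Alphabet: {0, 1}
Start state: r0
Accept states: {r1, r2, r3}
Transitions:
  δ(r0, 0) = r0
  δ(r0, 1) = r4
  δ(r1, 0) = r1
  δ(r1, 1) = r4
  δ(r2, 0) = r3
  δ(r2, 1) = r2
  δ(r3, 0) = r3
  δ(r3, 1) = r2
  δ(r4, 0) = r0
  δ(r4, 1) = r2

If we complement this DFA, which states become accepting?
Complement accept states = All states \ Original accept states
= {r0, r1, r2, r3, r4} \ {r1, r2, r3}
{r0, r4}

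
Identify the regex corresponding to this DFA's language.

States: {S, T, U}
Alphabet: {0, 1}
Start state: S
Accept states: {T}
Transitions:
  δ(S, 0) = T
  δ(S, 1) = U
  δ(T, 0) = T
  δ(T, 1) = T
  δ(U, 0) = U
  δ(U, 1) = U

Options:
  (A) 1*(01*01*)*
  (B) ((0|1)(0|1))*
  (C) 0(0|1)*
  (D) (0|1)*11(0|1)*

Check each option against the DFA on short strings; one disagreement eliminates an option:
  (A) 1*(01*01*)*: on ε the DFA stays in S and rejects (S ∉ Accept), but the regex matches it → eliminate
  (B) ((0|1)(0|1))*: on ε the DFA stays in S and rejects (S ∉ Accept), but the regex matches it → eliminate
  (C) 0(0|1)*: agrees with the DFA on every string of length ≤ 6
  (D) (0|1)*11(0|1)*: on '0' the DFA goes S → T and accepts (T ∈ Accept), but the regex does not match it → eliminate
Only (C) is consistent with the DFA.
(C) 0(0|1)*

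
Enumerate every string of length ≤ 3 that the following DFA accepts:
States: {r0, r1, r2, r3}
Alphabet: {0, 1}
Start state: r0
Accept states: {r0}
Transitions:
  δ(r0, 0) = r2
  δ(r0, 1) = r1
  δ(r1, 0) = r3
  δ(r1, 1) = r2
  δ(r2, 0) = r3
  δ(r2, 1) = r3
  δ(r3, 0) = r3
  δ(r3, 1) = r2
ε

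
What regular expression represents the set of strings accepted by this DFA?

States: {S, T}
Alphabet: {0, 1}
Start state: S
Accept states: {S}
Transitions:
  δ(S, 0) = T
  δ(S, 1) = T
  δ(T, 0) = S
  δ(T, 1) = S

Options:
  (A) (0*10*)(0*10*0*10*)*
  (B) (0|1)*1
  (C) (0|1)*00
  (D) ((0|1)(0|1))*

Check each option against the DFA on short strings; one disagreement eliminates an option:
  (A) (0*10*)(0*10*0*10*)*: on ε the DFA stays in S and accepts (S ∈ Accept), but the regex does not match it → eliminate
  (B) (0|1)*1: on ε the DFA stays in S and accepts (S ∈ Accept), but the regex does not match it → eliminate
  (C) (0|1)*00: on ε the DFA stays in S and accepts (S ∈ Accept), but the regex does not match it → eliminate
  (D) ((0|1)(0|1))*: agrees with the DFA on every string of length ≤ 6
Only (D) is consistent with the DFA.
(D) ((0|1)(0|1))*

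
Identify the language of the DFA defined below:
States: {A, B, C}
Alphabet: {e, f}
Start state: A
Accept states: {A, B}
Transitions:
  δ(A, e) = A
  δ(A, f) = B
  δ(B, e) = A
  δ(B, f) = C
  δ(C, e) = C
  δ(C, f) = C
Testing a few strings:
  'eefe' → accept
  'eeff' → reject
  'fefe' → accept
  'efe' → accept
State roles: A=last symbol not f (ok); B=last symbol f (ok); C=saw ff (dead)
All strings over {e,f} with no two consecutive f's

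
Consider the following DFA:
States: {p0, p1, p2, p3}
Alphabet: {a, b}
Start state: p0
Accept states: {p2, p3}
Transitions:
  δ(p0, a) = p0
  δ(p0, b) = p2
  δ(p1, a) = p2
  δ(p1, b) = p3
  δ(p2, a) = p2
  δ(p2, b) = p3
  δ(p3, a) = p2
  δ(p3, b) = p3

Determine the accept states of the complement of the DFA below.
Complement accept states = All states \ Original accept states
= {p0, p1, p2, p3} \ {p2, p3}
{p0, p1}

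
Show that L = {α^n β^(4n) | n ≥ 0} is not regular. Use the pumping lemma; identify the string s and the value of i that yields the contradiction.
Assume L is regular with pumping length p. Idea: pumping the α-block breaks the 1:4 ratio.
Choose s = α^p β^(4p) (length 5p ≥ p). By the pumping lemma, s = xyz with |xy| ≤ p, |y| > 0, so y = α^k with k ≥ 1. Then xy²z = α^(p+k) β^(4p). For this to be in L we would need 4p = 4(p+k), i.e. 4k = 0, contradicting k ≥ 1. So xy²z ∉ L.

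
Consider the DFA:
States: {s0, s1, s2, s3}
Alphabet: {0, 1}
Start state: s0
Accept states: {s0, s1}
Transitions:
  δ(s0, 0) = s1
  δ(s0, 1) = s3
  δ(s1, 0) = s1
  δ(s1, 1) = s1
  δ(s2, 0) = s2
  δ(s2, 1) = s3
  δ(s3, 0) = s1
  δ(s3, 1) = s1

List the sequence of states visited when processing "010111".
read '0': s0 → s1
  read '1': s1 → s1
  read '0': s1 → s1
  read '1': s1 → s1
  read '1': s1 → s1
  read '1': s1 → s1
s0 -> s1 -> s1 -> s1 -> s1 -> s1 -> s1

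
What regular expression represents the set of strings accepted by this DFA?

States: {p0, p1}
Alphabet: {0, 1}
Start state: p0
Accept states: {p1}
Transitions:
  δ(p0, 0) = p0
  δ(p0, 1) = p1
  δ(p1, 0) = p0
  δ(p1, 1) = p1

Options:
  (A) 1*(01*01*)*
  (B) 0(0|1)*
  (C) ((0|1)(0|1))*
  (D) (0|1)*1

Check each option against the DFA on short strings; one disagreement eliminates an option:
  (A) 1*(01*01*)*: on ε the DFA stays in p0 and rejects (p0 ∉ Accept), but the regex matches it → eliminate
  (B) 0(0|1)*: on '0' the DFA goes p0 → p0 and rejects (p0 ∉ Accept), but the regex matches it → eliminate
  (C) ((0|1)(0|1))*: on ε the DFA stays in p0 and rejects (p0 ∉ Accept), but the regex matches it → eliminate
  (D) (0|1)*1: agrees with the DFA on every string of length ≤ 6
Only (D) is consistent with the DFA.
(D) (0|1)*1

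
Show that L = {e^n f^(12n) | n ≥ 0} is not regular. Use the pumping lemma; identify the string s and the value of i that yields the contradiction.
Assume L is regular with pumping length p. Idea: pumping the e-block breaks the 1:12 ratio.
Choose s = e^p f^(12p) (length 13p ≥ p). By the pumping lemma, s = xyz with |xy| ≤ p, |y| > 0, so y = e^k with k ≥ 1. Then xy²z = e^(p+k) f^(12p). For this to be in L we would need 12p = 12(p+k), i.e. 12k = 0, contradicting k ≥ 1. So xy²z ∉ L.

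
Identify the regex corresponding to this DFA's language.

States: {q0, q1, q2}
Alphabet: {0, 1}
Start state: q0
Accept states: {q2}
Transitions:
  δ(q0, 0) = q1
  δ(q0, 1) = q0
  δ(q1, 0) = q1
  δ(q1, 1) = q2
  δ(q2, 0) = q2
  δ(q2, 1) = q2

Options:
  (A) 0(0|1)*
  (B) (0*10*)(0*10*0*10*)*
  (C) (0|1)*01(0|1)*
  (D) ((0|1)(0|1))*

Check each option against the DFA on short strings; one disagreement eliminates an option:
  (A) 0(0|1)*: on '0' the DFA goes q0 → q1 and rejects (q1 ∉ Accept), but the regex matches it → eliminate
  (B) (0*10*)(0*10*0*10*)*: on '1' the DFA goes q0 → q0 and rejects (q0 ∉ Accept), but the regex matches it → eliminate
  (C) (0|1)*01(0|1)*: agrees with the DFA on every string of length ≤ 6
  (D) ((0|1)(0|1))*: on ε the DFA stays in q0 and rejects (q0 ∉ Accept), but the regex matches it → eliminate
Only (C) is consistent with the DFA.
(C) (0|1)*01(0|1)*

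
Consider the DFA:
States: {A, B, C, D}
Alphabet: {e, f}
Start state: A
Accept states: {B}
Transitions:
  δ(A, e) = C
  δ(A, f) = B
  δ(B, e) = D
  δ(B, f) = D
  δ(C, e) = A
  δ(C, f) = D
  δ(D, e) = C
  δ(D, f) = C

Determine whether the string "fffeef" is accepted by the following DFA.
Processing string "fffeef":
  A --f--> B
  B --f--> D
  D --f--> C
  C --e--> A
  A --e--> C
  C --f--> D
Final state: D
Accept states: {B}
No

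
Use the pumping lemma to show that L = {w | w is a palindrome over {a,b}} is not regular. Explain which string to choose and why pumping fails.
Assume L is regular with pumping length p. Idea: pumping the leading a-block breaks the symmetry.
Choose s = a^p b a^p (a palindrome of length 2p+1 ≥ p). By the pumping lemma, s = xyz with |xy| ≤ p, |y| > 0, so y = a^k with k > 0 (xy lies entirely in the first a^p). Then xy²z = a^(p+k) b a^p, which is not a palindrome since p+k ≠ p.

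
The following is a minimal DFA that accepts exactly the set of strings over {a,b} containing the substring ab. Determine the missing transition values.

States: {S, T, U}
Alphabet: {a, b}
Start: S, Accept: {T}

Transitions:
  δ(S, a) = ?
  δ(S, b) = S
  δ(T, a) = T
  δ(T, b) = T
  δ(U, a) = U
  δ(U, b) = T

From the language and accept set, identify what each state tracks — S: no a seen yet; T: substring ab seen; U: seen a a, waiting for b.
Each missing δ(q, a) is the state matching the new tracked value after reading a.
δ(S, a) = U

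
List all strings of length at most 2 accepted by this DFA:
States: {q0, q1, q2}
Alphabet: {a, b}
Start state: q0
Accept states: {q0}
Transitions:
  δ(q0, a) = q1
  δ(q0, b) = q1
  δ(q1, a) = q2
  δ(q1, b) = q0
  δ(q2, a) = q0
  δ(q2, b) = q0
ε, ab, bb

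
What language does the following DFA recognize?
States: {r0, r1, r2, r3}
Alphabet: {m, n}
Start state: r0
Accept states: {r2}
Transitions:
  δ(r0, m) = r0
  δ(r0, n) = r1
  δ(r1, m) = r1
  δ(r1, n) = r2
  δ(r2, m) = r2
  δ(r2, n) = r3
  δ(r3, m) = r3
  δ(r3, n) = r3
Testing a few strings:
  'nmnm' → accept
  'n' → reject
  'nnn' → reject
  'nnmm' → accept
State roles: r0=zero n's; r1=one n; r2=two n's; r3=≥ three n's (dead)
All strings over {m,n} containing exactly two n's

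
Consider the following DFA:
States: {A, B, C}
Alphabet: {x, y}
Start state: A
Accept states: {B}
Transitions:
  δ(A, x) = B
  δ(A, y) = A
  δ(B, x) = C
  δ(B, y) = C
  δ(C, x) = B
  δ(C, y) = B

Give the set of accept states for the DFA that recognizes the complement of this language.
Complement accept states = All states \ Original accept states
= {A, B, C} \ {B}
{A, C}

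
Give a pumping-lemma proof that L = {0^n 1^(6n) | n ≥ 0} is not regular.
Assume L is regular with pumping length p. Idea: pumping the 0-block breaks the 1:6 ratio.
Choose s = 0^p 1^(6p) (length 7p ≥ p). By the pumping lemma, s = xyz with |xy| ≤ p, |y| > 0, so y = 0^k with k ≥ 1. Then xy²z = 0^(p+k) 1^(6p). For this to be in L we would need 6p = 6(p+k), i.e. 6k = 0, contradicting k ≥ 1. So xy²z ∉ L.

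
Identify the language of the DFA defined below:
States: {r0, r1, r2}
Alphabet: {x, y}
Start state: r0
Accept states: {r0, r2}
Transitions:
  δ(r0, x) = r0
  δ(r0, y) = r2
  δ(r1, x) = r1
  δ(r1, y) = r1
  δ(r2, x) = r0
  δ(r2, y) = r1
Testing a few strings:
  'x' → accept
  'xx' → accept
  'xxx' → accept
  'yxy' → accept
State roles: r0=last symbol not y (ok); r1=saw yy (dead); r2=last symbol y (ok)
All strings over {x,y} with no two consecutive y's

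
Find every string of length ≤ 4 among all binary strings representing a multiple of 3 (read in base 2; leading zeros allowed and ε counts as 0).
ε, 0, 00, 11, 000, 011, 110, 0000, 0011, 0110, 1001, 1100, 1111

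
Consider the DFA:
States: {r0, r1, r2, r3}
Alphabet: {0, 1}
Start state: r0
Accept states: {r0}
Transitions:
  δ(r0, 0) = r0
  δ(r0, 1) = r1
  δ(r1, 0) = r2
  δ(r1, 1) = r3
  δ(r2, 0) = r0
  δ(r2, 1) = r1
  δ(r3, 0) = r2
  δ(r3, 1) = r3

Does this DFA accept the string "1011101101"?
Processing string "1011101101":
  r0 --1--> r1
  r1 --0--> r2
  r2 --1--> r1
  r1 --1--> r3
  r3 --1--> r3
  r3 --0--> r2
  r2 --1--> r1
  r1 --1--> r3
  r3 --0--> r2
  r2 --1--> r1
Final state: r1
Accept states: {r0}
No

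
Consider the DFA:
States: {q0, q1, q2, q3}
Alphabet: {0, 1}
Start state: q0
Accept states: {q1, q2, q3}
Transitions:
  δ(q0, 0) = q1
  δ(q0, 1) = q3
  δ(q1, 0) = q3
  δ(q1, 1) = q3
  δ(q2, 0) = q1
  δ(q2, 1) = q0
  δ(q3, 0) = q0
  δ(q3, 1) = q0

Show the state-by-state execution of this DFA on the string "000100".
read '0': q0 → q1
  read '0': q1 → q3
  read '0': q3 → q0
  read '1': q0 → q3
  read '0': q3 → q0
  read '0': q0 → q1
q0 -> q1 -> q3 -> q0 -> q3 -> q0 -> q1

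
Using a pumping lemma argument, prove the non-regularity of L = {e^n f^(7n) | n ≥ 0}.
Assume L is regular with pumping length p. Idea: pumping the e-block breaks the 1:7 ratio.
Choose s = e^p f^(7p) (length 8p ≥ p). By the pumping lemma, s = xyz with |xy| ≤ p, |y| > 0, so y = e^k with k ≥ 1. Then xy²z = e^(p+k) f^(7p). For this to be in L we would need 7p = 7(p+k), i.e. 7k = 0, contradicting k ≥ 1. So xy²z ∉ L.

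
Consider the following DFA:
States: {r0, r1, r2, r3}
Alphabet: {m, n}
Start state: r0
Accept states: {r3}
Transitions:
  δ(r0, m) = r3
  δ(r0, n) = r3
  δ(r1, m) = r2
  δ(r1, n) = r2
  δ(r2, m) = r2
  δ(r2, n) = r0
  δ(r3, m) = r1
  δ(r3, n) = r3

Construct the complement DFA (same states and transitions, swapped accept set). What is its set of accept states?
Complement accept states = All states \ Original accept states
= {r0, r1, r2, r3} \ {r3}
{r0, r1, r2}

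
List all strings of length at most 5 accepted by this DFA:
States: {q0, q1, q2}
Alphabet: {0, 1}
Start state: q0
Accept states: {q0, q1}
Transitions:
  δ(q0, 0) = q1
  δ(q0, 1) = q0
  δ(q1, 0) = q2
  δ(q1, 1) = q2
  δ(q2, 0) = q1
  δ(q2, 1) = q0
ε, 0, 1, 10, 11, 000, 001, 010, 011, 110, 111, 0010, 0011, 0110, 0111, 1000, 1001, 1010, 1011, 1110, 1111, 00000, 00001, 00010, 00011, 00110, 00111, 01000, 01001, 01010, 01011, 01110, 01111, 10010, 10011, 10110, 10111, 11000, 11001, 11010, 11011, 11110, 11111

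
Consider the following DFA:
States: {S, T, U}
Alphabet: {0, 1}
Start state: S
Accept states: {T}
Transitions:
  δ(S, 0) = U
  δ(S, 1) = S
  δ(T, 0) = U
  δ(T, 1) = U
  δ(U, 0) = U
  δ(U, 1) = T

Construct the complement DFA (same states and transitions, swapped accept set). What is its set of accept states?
Complement accept states = All states \ Original accept states
= {S, T, U} \ {T}
{S, U}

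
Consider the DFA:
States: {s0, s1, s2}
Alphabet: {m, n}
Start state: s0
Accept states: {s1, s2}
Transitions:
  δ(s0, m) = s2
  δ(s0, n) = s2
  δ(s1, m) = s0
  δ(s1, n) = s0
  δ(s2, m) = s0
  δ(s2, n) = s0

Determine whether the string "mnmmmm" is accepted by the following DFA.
Processing string "mnmmmm":
  s0 --m--> s2
  s2 --n--> s0
  s0 --m--> s2
  s2 --m--> s0
  s0 --m--> s2
  s2 --m--> s0
Final state: s0
Accept states: {s1, s2}
No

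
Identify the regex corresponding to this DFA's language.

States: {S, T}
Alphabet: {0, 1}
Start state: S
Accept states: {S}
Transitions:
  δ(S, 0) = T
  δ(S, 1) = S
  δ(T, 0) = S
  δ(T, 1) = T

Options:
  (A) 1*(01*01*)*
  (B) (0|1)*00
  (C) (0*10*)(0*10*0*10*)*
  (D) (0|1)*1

Check each option against the DFA on short strings; one disagreement eliminates an option:
  (A) 1*(01*01*)*: agrees with the DFA on every string of length ≤ 6
  (B) (0|1)*00: on ε the DFA stays in S and accepts (S ∈ Accept), but the regex does not match it → eliminate
  (C) (0*10*)(0*10*0*10*)*: on ε the DFA stays in S and accepts (S ∈ Accept), but the regex does not match it → eliminate
  (D) (0|1)*1: on ε the DFA stays in S and accepts (S ∈ Accept), but the regex does not match it → eliminate
Only (A) is consistent with the DFA.
(A) 1*(01*01*)*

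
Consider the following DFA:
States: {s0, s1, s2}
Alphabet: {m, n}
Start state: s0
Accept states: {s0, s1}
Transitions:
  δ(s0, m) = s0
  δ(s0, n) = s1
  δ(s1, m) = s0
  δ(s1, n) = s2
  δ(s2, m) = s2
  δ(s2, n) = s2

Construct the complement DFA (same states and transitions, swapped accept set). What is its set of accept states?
Complement accept states = All states \ Original accept states
= {s0, s1, s2} \ {s0, s1}
{s2}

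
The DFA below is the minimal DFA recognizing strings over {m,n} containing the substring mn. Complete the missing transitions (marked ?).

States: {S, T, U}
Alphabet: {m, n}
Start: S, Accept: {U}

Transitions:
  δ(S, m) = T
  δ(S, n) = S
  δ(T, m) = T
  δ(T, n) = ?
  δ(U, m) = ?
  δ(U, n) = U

From the language and accept set, identify what each state tracks — S: no m seen yet; T: seen a m, waiting for n; U: substring mn seen.
Each missing δ(q, a) is the state matching the new tracked value after reading a.
δ(T, n) = U; δ(U, m) = U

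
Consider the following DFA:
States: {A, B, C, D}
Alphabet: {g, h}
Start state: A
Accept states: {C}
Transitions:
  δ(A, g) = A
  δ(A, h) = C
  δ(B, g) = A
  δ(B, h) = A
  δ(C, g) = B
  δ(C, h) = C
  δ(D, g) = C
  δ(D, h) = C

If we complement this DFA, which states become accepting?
Complement accept states = All states \ Original accept states
= {A, B, C, D} \ {C}
{A, B, D}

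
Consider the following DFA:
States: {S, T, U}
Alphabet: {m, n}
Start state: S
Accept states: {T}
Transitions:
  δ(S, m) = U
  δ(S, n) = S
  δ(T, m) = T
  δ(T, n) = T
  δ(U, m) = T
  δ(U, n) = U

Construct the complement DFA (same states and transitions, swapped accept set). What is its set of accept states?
Complement accept states = All states \ Original accept states
= {S, T, U} \ {T}
{S, U}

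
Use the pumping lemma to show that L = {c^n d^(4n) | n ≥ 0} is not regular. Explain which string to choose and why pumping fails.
Assume L is regular with pumping length p. Idea: pumping the c-block breaks the 1:4 ratio.
Choose s = c^p d^(4p) (length 5p ≥ p). By the pumping lemma, s = xyz with |xy| ≤ p, |y| > 0, so y = c^k with k ≥ 1. Then xy²z = c^(p+k) d^(4p). For this to be in L we would need 4p = 4(p+k), i.e. 4k = 0, contradicting k ≥ 1. So xy²z ∉ L.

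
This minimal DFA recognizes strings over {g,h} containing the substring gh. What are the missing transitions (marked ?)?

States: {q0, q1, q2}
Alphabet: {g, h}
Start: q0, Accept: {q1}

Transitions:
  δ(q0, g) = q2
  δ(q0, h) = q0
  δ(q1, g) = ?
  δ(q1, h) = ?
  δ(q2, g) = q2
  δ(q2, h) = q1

From the language and accept set, identify what each state tracks — q0: no g seen yet; q1: substring gh seen; q2: seen a g, waiting for h.
Each missing δ(q, a) is the state matching the new tracked value after reading a.
δ(q1, g) = q1; δ(q1, h) = q1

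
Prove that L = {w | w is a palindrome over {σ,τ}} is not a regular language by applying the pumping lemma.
Assume L is regular with pumping length p. Idea: pumping the leading σ-block breaks the symmetry.
Choose s = σ^p τ σ^p (a palindrome of length 2p+1 ≥ p). By the pumping lemma, s = xyz with |xy| ≤ p, |y| > 0, so y = σ^k with k > 0 (xy lies entirely in the first σ^p). Then xy²z = σ^(p+k) τ σ^p, which is not a palindrome since p+k ≠ p.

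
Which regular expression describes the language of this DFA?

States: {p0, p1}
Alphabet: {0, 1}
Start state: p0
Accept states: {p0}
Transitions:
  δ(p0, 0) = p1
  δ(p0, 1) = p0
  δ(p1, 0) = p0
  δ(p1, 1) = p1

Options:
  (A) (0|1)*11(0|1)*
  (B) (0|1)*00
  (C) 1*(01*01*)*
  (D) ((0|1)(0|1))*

Check each option against the DFA on short strings; one disagreement eliminates an option:
  (A) (0|1)*11(0|1)*: on ε the DFA stays in p0 and accepts (p0 ∈ Accept), but the regex does not match it → eliminate
  (B) (0|1)*00: on ε the DFA stays in p0 and accepts (p0 ∈ Accept), but the regex does not match it → eliminate
  (C) 1*(01*01*)*: agrees with the DFA on every string of length ≤ 6
  (D) ((0|1)(0|1))*: on '1' the DFA goes p0 → p0 and accepts (p0 ∈ Accept), but the regex does not match it → eliminate
Only (C) is consistent with the DFA.
(C) 1*(01*01*)*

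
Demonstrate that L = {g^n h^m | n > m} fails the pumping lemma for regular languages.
Assume L is regular with pumping length p. Idea: pumping down the g-block drops the g-count to at most the h-count.
Choose s = g^(p+1) h^p ∈ L (|s| = 2p+1 ≥ p). By the pumping lemma, s = xyz with |xy| ≤ p, |y| > 0, so y = g^k with k ≥ 1. Take i = 0: xz = g^(p+1−k) h^p. Since k ≥ 1, p+1−k ≤ p, so the number of g's is no longer strictly greater than the number of h's, hence xz ∉ L.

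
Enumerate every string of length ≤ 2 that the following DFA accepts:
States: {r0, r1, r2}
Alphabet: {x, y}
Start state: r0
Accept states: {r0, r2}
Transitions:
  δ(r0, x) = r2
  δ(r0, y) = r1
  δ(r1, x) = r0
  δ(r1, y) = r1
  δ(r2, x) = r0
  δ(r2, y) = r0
ε, x, xx, xy, yx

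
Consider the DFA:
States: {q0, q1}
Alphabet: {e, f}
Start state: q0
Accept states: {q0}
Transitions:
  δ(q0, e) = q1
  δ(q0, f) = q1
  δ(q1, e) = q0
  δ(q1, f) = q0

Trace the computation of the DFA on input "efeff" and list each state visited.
read 'e': q0 → q1
  read 'f': q1 → q0
  read 'e': q0 → q1
  read 'f': q1 → q0
  read 'f': q0 → q1
q0 -> q1 -> q0 -> q1 -> q0 -> q1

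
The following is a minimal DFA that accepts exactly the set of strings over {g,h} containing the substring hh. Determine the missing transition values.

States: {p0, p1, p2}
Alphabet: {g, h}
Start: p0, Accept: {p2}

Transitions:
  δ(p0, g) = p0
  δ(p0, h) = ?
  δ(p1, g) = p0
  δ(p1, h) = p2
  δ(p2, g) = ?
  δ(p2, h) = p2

From the language and accept set, identify what each state tracks — p0: no progress toward hh; p1: one trailing h; p2: substring hh seen.
Each missing δ(q, a) is the state matching the new tracked value after reading a.
δ(p0, h) = p1; δ(p2, g) = p2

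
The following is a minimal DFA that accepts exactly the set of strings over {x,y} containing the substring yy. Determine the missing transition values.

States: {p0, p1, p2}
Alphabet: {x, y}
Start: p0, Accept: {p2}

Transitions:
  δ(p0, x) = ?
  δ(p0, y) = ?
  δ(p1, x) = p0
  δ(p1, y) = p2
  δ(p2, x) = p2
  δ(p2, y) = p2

From the language and accept set, identify what each state tracks — p0: no progress toward yy; p1: one trailing y; p2: substring yy seen.
Each missing δ(q, a) is the state matching the new tracked value after reading a.
δ(p0, x) = p0; δ(p0, y) = p1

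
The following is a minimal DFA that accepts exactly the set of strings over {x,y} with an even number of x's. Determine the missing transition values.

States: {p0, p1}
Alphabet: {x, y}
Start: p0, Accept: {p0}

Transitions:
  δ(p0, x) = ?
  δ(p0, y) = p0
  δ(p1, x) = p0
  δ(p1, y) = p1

From the language and accept set, identify what each state tracks — p0: even number of x's so far; p1: odd number of x's so far.
Each missing δ(q, a) is the state matching the new tracked value after reading a.
δ(p0, x) = p1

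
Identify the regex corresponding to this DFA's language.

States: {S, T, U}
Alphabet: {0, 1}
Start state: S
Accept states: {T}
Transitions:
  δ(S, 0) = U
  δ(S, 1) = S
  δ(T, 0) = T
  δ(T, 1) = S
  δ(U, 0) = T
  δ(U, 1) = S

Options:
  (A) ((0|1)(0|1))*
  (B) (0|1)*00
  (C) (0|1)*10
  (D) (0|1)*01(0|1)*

Check each option against the DFA on short strings; one disagreement eliminates an option:
  (A) ((0|1)(0|1))*: on ε the DFA stays in S and rejects (S ∉ Accept), but the regex matches it → eliminate
  (B) (0|1)*00: agrees with the DFA on every string of length ≤ 6
  (C) (0|1)*10: on '00' the DFA goes S → U → T and accepts (T ∈ Accept), but the regex does not match it → eliminate
  (D) (0|1)*01(0|1)*: on '00' the DFA goes S → U → T and accepts (T ∈ Accept), but the regex does not match it → eliminate
Only (B) is consistent with the DFA.
(B) (0|1)*00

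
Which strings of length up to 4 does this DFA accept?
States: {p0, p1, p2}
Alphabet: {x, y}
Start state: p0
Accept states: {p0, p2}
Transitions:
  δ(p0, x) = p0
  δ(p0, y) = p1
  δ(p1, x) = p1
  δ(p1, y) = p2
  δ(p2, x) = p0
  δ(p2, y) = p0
ε, x, xx, yy, xxx, xyy, yxy, yyx, yyy, xxxx, xxyy, xyxy, xyyx, xyyy, yxxy, yxyx, yxyy, yyxx, yyyx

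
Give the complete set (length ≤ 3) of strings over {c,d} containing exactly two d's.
dd, cdd, dcd, ddc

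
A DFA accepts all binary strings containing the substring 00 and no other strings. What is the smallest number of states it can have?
By Myhill–Nerode, count the distinguishable equivalence classes: 3 classes — one per longest suffix of the input that is a prefix of '00' (lengths 0 through 1), plus an absorbing 'already seen 00' class.
3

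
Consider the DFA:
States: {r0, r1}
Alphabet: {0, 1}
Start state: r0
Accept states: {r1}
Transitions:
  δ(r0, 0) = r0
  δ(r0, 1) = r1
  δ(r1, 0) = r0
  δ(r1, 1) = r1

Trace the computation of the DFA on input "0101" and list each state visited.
read '0': r0 → r0
  read '1': r0 → r1
  read '0': r1 → r0
  read '1': r0 → r1
r0 -> r0 -> r1 -> r0 -> r1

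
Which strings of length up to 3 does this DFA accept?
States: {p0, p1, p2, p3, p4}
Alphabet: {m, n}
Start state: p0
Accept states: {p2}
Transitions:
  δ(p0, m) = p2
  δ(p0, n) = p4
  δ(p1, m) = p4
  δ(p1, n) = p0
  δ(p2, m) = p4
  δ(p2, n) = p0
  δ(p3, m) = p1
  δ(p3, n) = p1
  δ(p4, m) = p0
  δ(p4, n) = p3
m, mnm, nmm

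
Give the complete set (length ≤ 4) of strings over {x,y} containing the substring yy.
yy, xyy, yyx, yyy, xxyy, xyyx, xyyy, yxyy, yyxx, yyxy, yyyx, yyyy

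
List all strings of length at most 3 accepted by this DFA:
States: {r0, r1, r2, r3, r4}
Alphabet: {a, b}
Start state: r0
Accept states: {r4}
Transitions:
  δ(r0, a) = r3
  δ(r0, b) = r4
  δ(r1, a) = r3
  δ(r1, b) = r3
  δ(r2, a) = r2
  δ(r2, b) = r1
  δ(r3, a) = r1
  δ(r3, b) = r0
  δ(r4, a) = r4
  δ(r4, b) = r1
b, ba, abb, baa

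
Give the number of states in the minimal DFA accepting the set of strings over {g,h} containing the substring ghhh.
By Myhill–Nerode, count the distinguishable equivalence classes: 5 classes — one per longest suffix of the input that is a prefix of 'ghhh' (lengths 0 through 3), plus an absorbing 'already seen ghhh' class.
5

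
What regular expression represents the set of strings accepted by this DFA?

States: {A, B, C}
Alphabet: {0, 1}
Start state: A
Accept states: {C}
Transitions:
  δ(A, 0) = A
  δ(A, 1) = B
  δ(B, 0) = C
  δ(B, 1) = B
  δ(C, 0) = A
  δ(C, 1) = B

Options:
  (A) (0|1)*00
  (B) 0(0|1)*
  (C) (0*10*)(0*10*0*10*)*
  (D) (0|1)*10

Check each option against the DFA on short strings; one disagreement eliminates an option:
  (A) (0|1)*00: on '00' the DFA goes A → A → A and rejects (A ∉ Accept), but the regex matches it → eliminate
  (B) 0(0|1)*: on '0' the DFA goes A → A and rejects (A ∉ Accept), but the regex matches it → eliminate
  (C) (0*10*)(0*10*0*10*)*: on '1' the DFA goes A → B and rejects (B ∉ Accept), but the regex matches it → eliminate
  (D) (0|1)*10: agrees with the DFA on every string of length ≤ 6
Only (D) is consistent with the DFA.
(D) (0|1)*10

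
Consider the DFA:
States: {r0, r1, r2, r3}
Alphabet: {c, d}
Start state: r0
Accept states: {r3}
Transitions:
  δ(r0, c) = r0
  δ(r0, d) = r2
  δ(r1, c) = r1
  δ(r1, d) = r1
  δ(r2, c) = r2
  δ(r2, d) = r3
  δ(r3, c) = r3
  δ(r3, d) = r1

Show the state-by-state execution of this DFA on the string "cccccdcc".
read 'c': r0 → r0
  read 'c': r0 → r0
  read 'c': r0 → r0
  read 'c': r0 → r0
  read 'c': r0 → r0
  read 'd': r0 → r2
  read 'c': r2 → r2
  read 'c': r2 → r2
r0 -> r0 -> r0 -> r0 -> r0 -> r0 -> r2 -> r2 -> r2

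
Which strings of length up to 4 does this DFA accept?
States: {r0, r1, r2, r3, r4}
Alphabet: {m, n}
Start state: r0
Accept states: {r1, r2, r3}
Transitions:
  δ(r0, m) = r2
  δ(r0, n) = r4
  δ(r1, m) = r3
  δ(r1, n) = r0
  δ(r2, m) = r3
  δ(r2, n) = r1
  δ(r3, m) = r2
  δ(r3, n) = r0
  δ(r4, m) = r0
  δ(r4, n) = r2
m, mm, mn, nn, mmm, mnm, nmm, nnm, nnn, mmmm, mmmn, mmnm, mnmm, mnnm, nmmm, nmmn, nmnn, nnmm, nnnm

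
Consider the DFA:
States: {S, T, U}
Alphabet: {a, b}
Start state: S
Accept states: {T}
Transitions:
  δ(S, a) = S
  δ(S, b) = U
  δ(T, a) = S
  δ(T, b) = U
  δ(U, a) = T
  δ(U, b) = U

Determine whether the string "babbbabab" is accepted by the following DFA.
Processing string "babbbabab":
  S --b--> U
  U --a--> T
  T --b--> U
  U --b--> U
  U --b--> U
  U --a--> T
  T --b--> U
  U --a--> T
  T --b--> U
Final state: U
Accept states: {T}
No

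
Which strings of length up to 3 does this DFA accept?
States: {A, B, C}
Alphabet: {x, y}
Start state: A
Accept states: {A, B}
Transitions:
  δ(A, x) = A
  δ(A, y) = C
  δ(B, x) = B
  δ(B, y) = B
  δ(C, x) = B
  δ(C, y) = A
ε, x, xx, yx, yy, xxx, xyx, xyy, yxx, yxy, yyx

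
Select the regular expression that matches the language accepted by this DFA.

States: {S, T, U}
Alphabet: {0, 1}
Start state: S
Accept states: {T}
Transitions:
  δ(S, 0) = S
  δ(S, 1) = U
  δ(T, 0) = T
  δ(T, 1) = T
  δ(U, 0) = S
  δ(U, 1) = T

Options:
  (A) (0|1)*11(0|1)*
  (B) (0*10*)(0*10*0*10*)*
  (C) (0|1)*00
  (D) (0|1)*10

Check each option against the DFA on short strings; one disagreement eliminates an option:
  (A) (0|1)*11(0|1)*: agrees with the DFA on every string of length ≤ 6
  (B) (0*10*)(0*10*0*10*)*: on '1' the DFA goes S → U and rejects (U ∉ Accept), but the regex matches it → eliminate
  (C) (0|1)*00: on '00' the DFA goes S → S → S and rejects (S ∉ Accept), but the regex matches it → eliminate
  (D) (0|1)*10: on '10' the DFA goes S → U → S and rejects (S ∉ Accept), but the regex matches it → eliminate
Only (A) is consistent with the DFA.
(A) (0|1)*11(0|1)*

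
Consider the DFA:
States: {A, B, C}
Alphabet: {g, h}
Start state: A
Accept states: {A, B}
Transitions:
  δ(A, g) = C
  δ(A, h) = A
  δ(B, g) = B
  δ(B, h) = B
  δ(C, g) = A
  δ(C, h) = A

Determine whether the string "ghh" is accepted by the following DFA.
Processing string "ghh":
  A --g--> C
  C --h--> A
  A --h--> A
Final state: A
Accept states: {A, B}
Yes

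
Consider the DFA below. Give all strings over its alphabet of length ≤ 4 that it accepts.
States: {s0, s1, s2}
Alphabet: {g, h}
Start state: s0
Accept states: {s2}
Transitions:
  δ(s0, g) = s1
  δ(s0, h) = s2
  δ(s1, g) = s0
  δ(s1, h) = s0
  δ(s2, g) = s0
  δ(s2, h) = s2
h, hh, ggh, ghh, hgh, hhh, gghh, ghhh, hghh, hhgh, hhhh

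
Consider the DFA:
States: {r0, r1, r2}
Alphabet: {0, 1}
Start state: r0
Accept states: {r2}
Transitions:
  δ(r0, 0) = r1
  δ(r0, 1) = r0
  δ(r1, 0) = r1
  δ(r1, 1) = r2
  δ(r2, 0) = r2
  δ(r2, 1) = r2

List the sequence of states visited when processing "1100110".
read '1': r0 → r0
  read '1': r0 → r0
  read '0': r0 → r1
  read '0': r1 → r1
  read '1': r1 → r2
  read '1': r2 → r2
  read '0': r2 → r2
r0 -> r0 -> r0 -> r1 -> r1 -> r2 -> r2 -> r2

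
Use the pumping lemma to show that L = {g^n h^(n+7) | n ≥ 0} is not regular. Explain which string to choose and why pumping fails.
Assume L is regular with pumping length p. Idea: pumping the g-block breaks the fixed offset of 7.
Choose s = g^p h^(p+7) ∈ L. By the pumping lemma, s = xyz with |xy| ≤ p, |y| > 0, so y = g^k with k ≥ 1. Then xy²z = g^(p+k) h^(p+7). For this to be in L we would need p+7 = (p+k)+7, i.e. k = 0, contradicting k ≥ 1. So xy²z ∉ L.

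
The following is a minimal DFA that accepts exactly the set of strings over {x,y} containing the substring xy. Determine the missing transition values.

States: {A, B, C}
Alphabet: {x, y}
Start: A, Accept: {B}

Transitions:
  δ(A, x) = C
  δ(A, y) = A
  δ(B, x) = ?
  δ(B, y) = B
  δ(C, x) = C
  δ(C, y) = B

From the language and accept set, identify what each state tracks — A: no x seen yet; B: substring xy seen; C: seen a x, waiting for y.
Each missing δ(q, a) is the state matching the new tracked value after reading a.
δ(B, x) = B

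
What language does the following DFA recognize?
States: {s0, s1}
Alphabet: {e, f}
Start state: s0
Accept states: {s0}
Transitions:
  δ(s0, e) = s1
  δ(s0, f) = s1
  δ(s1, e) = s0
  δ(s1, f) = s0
Testing a few strings:
  'e' → reject
  'f' → reject
  'eff' → reject
  'fe' → accept
State roles: s0=even length so far; s1=odd length so far
All strings over {e,f} of even length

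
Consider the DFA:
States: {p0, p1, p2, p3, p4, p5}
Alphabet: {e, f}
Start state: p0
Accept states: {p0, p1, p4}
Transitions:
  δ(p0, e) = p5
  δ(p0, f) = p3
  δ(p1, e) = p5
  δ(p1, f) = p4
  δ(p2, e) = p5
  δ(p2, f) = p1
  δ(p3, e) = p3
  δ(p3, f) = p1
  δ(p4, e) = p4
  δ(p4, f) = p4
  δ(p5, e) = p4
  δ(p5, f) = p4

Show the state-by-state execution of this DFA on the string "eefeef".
read 'e': p0 → p5
  read 'e': p5 → p4
  read 'f': p4 → p4
  read 'e': p4 → p4
  read 'e': p4 → p4
  read 'f': p4 → p4
p0 -> p5 -> p4 -> p4 -> p4 -> p4 -> p4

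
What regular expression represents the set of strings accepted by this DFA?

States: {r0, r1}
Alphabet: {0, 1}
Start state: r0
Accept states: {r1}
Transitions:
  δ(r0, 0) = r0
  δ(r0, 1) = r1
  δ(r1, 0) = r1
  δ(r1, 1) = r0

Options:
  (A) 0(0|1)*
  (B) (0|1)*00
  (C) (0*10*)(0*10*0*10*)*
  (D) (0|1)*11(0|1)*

Check each option against the DFA on short strings; one disagreement eliminates an option:
  (A) 0(0|1)*: on '0' the DFA goes r0 → r0 and rejects (r0 ∉ Accept), but the regex matches it → eliminate
  (B) (0|1)*00: on '1' the DFA goes r0 → r1 and accepts (r1 ∈ Accept), but the regex does not match it → eliminate
  (C) (0*10*)(0*10*0*10*)*: agrees with the DFA on every string of length ≤ 6
  (D) (0|1)*11(0|1)*: on '1' the DFA goes r0 → r1 and accepts (r1 ∈ Accept), but the regex does not match it → eliminate
Only (C) is consistent with the DFA.
(C) (0*10*)(0*10*0*10*)*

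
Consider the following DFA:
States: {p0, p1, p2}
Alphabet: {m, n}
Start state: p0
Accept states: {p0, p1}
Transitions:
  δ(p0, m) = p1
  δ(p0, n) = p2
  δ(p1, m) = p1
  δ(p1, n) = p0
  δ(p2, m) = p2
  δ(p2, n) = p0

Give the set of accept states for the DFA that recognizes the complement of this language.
Complement accept states = All states \ Original accept states
= {p0, p1, p2} \ {p0, p1}
{p2}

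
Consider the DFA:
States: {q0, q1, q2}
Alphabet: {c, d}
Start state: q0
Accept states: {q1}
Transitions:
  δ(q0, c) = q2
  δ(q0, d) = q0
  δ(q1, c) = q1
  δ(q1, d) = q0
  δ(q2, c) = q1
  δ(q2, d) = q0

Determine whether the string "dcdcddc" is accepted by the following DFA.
Processing string "dcdcddc":
  q0 --d--> q0
  q0 --c--> q2
  q2 --d--> q0
  q0 --c--> q2
  q2 --d--> q0
  q0 --d--> q0
  q0 --c--> q2
Final state: q2
Accept states: {q1}
No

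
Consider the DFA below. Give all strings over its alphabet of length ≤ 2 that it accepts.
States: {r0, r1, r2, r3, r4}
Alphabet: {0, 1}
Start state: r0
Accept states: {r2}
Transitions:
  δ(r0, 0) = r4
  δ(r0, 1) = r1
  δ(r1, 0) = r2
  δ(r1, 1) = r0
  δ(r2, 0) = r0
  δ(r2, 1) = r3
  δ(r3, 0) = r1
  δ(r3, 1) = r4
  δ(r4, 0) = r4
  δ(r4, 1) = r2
01, 10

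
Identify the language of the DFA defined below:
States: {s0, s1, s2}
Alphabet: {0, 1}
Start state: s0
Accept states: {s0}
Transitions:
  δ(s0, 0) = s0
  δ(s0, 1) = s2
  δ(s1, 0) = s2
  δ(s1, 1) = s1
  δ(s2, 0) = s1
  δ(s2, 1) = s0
Testing a few strings:
  '0100' → reject
  '100' → reject
  '0' → accept
  '1010' → reject
State roles: s0=value ≡ 0 (mod 3); s1=value ≡ 2 (mod 3); s2=value ≡ 1 (mod 3)
All binary strings representing a multiple of 3 (read in base 2; leading zeros allowed and ε counts as 0)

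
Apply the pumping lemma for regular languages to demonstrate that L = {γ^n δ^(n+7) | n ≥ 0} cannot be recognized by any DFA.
Assume L is regular with pumping length p. Idea: pumping the γ-block breaks the fixed offset of 7.
Choose s = γ^p δ^(p+7) ∈ L. By the pumping lemma, s = xyz with |xy| ≤ p, |y| > 0, so y = γ^k with k ≥ 1. Then xy²z = γ^(p+k) δ^(p+7). For this to be in L we would need p+7 = (p+k)+7, i.e. k = 0, contradicting k ≥ 1. So xy²z ∉ L.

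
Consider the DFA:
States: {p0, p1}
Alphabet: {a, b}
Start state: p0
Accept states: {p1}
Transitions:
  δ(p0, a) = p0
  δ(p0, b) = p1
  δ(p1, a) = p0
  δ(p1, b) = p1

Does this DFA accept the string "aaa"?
Processing string "aaa":
  p0 --a--> p0
  p0 --a--> p0
  p0 --a--> p0
Final state: p0
Accept states: {p1}
No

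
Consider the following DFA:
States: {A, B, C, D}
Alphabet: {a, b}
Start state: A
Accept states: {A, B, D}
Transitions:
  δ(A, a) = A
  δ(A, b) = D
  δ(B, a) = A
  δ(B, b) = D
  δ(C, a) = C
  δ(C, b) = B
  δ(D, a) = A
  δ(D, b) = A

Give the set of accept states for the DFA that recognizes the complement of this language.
Complement accept states = All states \ Original accept states
= {A, B, C, D} \ {A, B, D}
{C}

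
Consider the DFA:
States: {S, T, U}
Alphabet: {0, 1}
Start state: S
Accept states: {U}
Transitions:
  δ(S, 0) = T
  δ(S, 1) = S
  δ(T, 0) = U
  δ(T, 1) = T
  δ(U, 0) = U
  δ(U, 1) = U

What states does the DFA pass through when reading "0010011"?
read '0': S → T
  read '0': T → U
  read '1': U → U
  read '0': U → U
  read '0': U → U
  read '1': U → U
  read '1': U → U
S -> T -> U -> U -> U -> U -> U -> U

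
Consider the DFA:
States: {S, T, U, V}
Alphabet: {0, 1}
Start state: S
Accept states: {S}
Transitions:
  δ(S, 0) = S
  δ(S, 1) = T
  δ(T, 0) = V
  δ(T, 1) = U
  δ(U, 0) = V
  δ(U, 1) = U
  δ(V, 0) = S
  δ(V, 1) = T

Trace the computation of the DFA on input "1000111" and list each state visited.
read '1': S → T
  read '0': T → V
  read '0': V → S
  read '0': S → S
  read '1': S → T
  read '1': T → U
  read '1': U → U
S -> T -> V -> S -> S -> T -> U -> U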